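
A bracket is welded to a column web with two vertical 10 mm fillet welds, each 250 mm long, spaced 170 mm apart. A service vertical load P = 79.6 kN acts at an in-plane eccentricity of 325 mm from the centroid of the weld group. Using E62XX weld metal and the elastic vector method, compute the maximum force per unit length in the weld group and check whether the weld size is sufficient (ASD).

f_max ≈ 731 N/mm; adequate

E62XX → F_EXX = 620 MPa.
Total weld length L_w = 500 mm. Treat welds as unit-width lines.
Polar moment about centroid: J = 2[d³/12 + d(b/2)²] = 2[250³/12 + 250×85²] = 6217000 mm³.
Direct shear f_v = P/L_w = 79.6×10³ / 500 = 159.2 N/mm (vertical).
Torsion M = P·e = 79.6×10³ × 325 = 25870000 N·mm.
Critical point at (x, y) = (85, 125) from centroid. f_tx = M·y/J = 520.2 N/mm; f_ty = M·x/J = 353.7 N/mm.
Resultant f_max = √[f_tx² + (f_v + f_ty)²] = √[520.2² + (159.2 + 353.7)²] = 730.5 N/mm.
Capacity per unit length: r_n/Ω = (1/2.0) × 0.6 × 620 × (0.707 × 10) = 1315 N/mm.
730.5 ≤ 1315 → adequate.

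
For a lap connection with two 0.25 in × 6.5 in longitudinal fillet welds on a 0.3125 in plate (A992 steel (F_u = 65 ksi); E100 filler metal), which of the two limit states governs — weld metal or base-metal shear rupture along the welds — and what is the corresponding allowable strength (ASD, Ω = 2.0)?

R_n/Ω ≈ 68.9 kip (weld metal governs)

E100XX → F_EXX = 100 ksi.
t_e = 0.707 × 0.25 = 0.1767 in; L = 13 in.
Weld metal: R_n/Ω = (1/2.0) × 0.6 × 100 × 0.1767 × 13 = 68.93 kip.
Base metal (shear rupture): R_n/Ω = (1/2.0) × 0.6 × 65 × 0.3125 × 13 = 79.22 kip.
Governing: weld metal.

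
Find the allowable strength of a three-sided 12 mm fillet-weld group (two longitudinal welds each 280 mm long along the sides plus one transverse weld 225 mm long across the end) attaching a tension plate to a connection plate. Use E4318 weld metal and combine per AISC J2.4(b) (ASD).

R_n/Ω ≈ 890 kN

E43XX → F_EXX = 430 MPa.
t_e = 0.707 × 12 = 8.484 mm.
R_nwl = 0.6 × 430 × 8.484 × 560 × 10⁻³ = 1226 kN (longitudinal, 2 welds).
R_nwt = 0.6 × 430 × 8.484 × 225 × 10⁻³ = 492.5 kN (transverse, base value).
(i) R_nwl + R_nwt = 1718 kN; (ii) 0.85 R_nwl + 1.5 R_nwt = 1781 kN.
R_n = max = 1781 kN [governs: (ii)]; R_n/Ω = 890.3 kN.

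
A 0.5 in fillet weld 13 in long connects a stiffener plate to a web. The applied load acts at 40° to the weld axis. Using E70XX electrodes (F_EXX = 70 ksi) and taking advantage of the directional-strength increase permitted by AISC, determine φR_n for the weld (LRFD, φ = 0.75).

φR_n ≈ 182 kip

t_e = 0.707 × 0.5 = 0.3535 in; A_we = 0.3535 × 13 = 4.595 in².
Directional factor: 1.0 + 0.5 sin^1.5(40°) = 1.258.
F_nw = 0.6 × 70 × 1.258 = 52.82 ksi.
φR_n = 0.75 × 52.82 × 4.595 = 182.1 kip.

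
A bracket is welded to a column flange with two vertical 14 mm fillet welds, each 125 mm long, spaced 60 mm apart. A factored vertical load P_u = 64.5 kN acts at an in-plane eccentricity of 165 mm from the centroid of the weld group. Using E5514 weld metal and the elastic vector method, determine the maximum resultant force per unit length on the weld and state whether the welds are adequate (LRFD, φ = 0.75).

E55XX → F_EXX = 550 MPa.
Total weld length L_w = 250 mm. Treat welds as unit-width lines.
Polar moment about centroid: J = 2[d³/12 + d(b/2)²] = 2[125³/12 + 125×30²] = 550500 mm³.
Direct shear f_v = P/L_w = 64.5×10³ / 250 = 258 N/mm (vertical).
Torsion M = P·e = 64.5×10³ × 165 = 10642000 N·mm.
Critical point at (x, y) = (30, 62.5) from centroid. f_tx = M·y/J = 1208 N/mm; f_ty = M·x/J = 580 N/mm.
Resultant f_max = √[f_tx² + (f_v + f_ty)²] = √[1208² + (258 + 580)²] = 1470 N/mm.
Capacity per unit length: φr_n = 0.75 × 0.6 × 550 × (0.707 × 14) = 2450 N/mm.
1470 ≤ 2450 → adequate.

f_max ≈ 1470 N/mm; adequate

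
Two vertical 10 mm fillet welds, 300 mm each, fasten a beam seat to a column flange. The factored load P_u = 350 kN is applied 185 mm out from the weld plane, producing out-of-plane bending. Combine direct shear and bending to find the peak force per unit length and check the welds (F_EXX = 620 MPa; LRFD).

L_w = 2 × 300 = 600 mm; section modulus (unit throat) S = 2 × L²/6 = 30000 mm².
Direct shear f_v = P/L_w = 350×10³/600 = 583.3 N/mm.
Moment M = P × e = 350×10³ × 185 = 64750000 N·mm; bending f_b = M/S = 2158 N/mm.
f_max = √(f_v² + f_b²) = √(583.3² + 2158²) = 2236 N/mm.
φr_n = 0.75 × 0.6 × 620 × (0.707 × 10) = 1973 N/mm → NOT adequate.

f_max ≈ 2240 N/mm; NOT adequate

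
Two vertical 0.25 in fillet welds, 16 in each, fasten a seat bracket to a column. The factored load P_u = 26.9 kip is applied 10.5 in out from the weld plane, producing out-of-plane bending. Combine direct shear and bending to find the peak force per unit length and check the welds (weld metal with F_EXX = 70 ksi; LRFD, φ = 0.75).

f_max ≈ 3.42 kip/in; adequate

L_w = 2 × 16 = 32 in; section modulus (unit throat) S = 2 × L²/6 = 85.33 in².
Direct shear f_v = P/L_w = 26.9/32 = 0.8406 kip/in.
Moment M = P × e = 26.9 × 10.5 = 282.45 kip·in; bending f_b = M/S = 3.31 kip/in.
f_max = √(f_v² + f_b²) = √(0.8406² + 3.31²) = 3.415 kip/in.
φr_n = 0.75 × 0.6 × 70 × (0.707 × 0.25) = 5.568 kip/in → adequate.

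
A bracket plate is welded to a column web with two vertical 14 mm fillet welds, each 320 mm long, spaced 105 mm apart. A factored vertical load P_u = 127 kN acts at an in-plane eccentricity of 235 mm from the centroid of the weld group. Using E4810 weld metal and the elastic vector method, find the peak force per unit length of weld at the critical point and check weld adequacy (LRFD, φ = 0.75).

E48XX → F_EXX = 480 MPa.
Total weld length L_w = 640 mm. Treat welds as unit-width lines.
Polar moment about centroid: J = 2[d³/12 + d(b/2)²] = 2[320³/12 + 320×52.5²] = 7225000 mm³.
Direct shear f_v = P/L_w = 127×10³ / 640 = 198.4 N/mm (vertical).
Torsion M = P·e = 127×10³ × 235 = 29845000 N·mm.
Critical point at (x, y) = (52.5, 160) from centroid. f_tx = M·y/J = 660.9 N/mm; f_ty = M·x/J = 216.9 N/mm.
Resultant f_max = √[f_tx² + (f_v + f_ty)²] = √[660.9² + (198.4 + 216.9)²] = 780.5 N/mm.
Capacity per unit length: φr_n = 0.75 × 0.6 × 480 × (0.707 × 14) = 2138 N/mm.
780.5 ≤ 2138 → adequate.

f_max ≈ 781 N/mm; adequate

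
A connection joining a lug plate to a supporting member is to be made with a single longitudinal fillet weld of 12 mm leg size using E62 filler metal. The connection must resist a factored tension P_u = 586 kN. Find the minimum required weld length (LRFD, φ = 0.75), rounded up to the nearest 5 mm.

L = 250 mm

E62XX → F_EXX = 620 MPa.
Throat t_e = 0.707 × 12 = 8.484 mm.
φr_n = 0.75 × 0.6 × 620 × 8.484 × 10⁻³ = 2.367 kN/mm.
L_req = P_u / φr_n = 586 / 2.367 = 247.6 mm total.
Round up → use L = 250 mm.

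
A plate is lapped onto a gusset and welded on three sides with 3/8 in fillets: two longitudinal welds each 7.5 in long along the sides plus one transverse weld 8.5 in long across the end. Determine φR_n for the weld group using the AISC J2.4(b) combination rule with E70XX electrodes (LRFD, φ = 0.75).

E70XX → F_EXX = 70 ksi.
t_e = 0.707 × 0.375 = 0.2651 in.
R_nwl = 0.6 × 70 × 0.2651 × 15 = 167 kips (longitudinal, 2 welds).
R_nwt = 0.6 × 70 × 0.2651 × 8.5 = 94.65 kips (transverse, base value).
(i) R_nwl + R_nwt = 261.7 kips; (ii) 0.85 R_nwl + 1.5 R_nwt = 283.9 kips.
R_n = max = 283.9 kips [governs: (ii)]; φR_n = 213 kips.

φR_n ≈ 213 kips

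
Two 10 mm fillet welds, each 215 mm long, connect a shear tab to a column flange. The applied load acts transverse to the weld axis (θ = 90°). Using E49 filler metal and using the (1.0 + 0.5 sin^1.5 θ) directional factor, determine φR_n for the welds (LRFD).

E49XX → F_EXX = 490 MPa.
t_e = 0.707 × 10 = 7.07 mm; A_we = 7.07 × 430 = 3040 mm².
Directional factor: 1.0 + 0.5 sin^1.5(90°) = 1.5.
F_nw = 0.6 × 490 × 1.5 = 441 MPa.
φR_n = 0.75 × 441 × 3040 × 10⁻³ = 1006 kN.

φR_n ≈ 1010 kN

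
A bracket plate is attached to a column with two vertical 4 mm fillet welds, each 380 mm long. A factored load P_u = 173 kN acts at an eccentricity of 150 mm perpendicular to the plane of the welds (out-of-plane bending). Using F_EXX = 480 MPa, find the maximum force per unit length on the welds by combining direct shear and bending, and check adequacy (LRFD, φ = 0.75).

f_max ≈ 585 N/mm; adequate

L_w = 2 × 380 = 760 mm; section modulus (unit throat) S = 2 × L²/6 = 48130 mm².
Direct shear f_v = P/L_w = 173×10³/760 = 227.6 N/mm.
Moment M = P × e = 173×10³ × 150 = 25950000 N·mm; bending f_b = M/S = 539.1 N/mm.
f_max = √(f_v² + f_b²) = √(227.6² + 539.1²) = 585.2 N/mm.
φr_n = 0.75 × 0.6 × 480 × (0.707 × 4) = 610.8 N/mm → adequate.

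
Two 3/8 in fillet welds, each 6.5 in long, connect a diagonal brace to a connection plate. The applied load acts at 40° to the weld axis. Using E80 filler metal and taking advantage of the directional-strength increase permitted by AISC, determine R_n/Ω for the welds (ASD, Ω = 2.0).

R_n/Ω ≈ 104 kips

E80XX → F_EXX = 80 ksi.
t_e = 0.707 × 0.375 = 0.2651 in; A_we = 0.2651 × 13 = 3.447 in².
Directional factor: 1.0 + 0.5 sin^1.5(40°) = 1.258.
F_nw = 0.6 × 80 × 1.258 = 60.37 ksi.
R_n/Ω = (60.37 × 3.447) / 2.0 = 104 kips.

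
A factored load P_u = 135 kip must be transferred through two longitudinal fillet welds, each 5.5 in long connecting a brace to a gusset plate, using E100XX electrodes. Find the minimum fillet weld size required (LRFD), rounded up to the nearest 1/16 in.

w = 7/16 in

E100XX → F_EXX = 100 ksi.
Total weld length L = 11 in.
Required throat t_e = P_u / (φ × 0.6 F_EXX × L) = 135 / (0.75 × 0.6 × 100 × 11) = 0.2727 in.
Required leg w = t_e / 0.707 = 0.3858 in → use 7/16 in.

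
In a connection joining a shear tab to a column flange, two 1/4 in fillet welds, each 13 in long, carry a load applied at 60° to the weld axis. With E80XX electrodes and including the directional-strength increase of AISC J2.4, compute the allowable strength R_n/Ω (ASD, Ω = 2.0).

R_n/Ω ≈ 155 kip

E80XX → F_EXX = 80 ksi.
t_e = 0.707 × 0.25 = 0.1767 in; A_we = 0.1767 × 26 = 4.595 in².
Directional factor: 1.0 + 0.5 sin^1.5(60°) = 1.403.
F_nw = 0.6 × 80 × 1.403 = 67.34 ksi.
R_n/Ω = (67.34 × 4.595) / 2.0 = 154.7 kip.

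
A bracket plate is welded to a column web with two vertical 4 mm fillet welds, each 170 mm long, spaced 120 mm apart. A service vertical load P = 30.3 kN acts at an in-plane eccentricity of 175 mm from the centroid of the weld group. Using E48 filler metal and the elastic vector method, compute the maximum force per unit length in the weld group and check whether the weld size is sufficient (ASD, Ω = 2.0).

f_max ≈ 330 N/mm; adequate

E48XX → F_EXX = 480 MPa.
Total weld length L_w = 340 mm. Treat welds as unit-width lines.
Polar moment about centroid: J = 2[d³/12 + d(b/2)²] = 2[170³/12 + 170×60²] = 2043000 mm³.
Direct shear f_v = P/L_w = 30.3×10³ / 340 = 89.12 N/mm (vertical).
Torsion M = P·e = 30.3×10³ × 175 = 5302500 N·mm.
Critical point at (x, y) = (60, 85) from centroid. f_tx = M·y/J = 220.6 N/mm; f_ty = M·x/J = 155.7 N/mm.
Resultant f_max = √[f_tx² + (f_v + f_ty)²] = √[220.6² + (89.12 + 155.7)²] = 329.6 N/mm.
Capacity per unit length: r_n/Ω = (1/2.0) × 0.6 × 480 × (0.707 × 4) = 407.2 N/mm.
329.6 ≤ 407.2 → adequate.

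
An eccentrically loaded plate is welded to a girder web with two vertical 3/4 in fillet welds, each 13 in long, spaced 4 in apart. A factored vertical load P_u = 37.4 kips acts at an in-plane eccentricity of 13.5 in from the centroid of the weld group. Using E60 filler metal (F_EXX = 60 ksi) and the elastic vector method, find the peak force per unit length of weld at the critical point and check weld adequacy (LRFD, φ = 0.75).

Total weld length L_w = 26 in. Treat welds as unit-width lines.
Polar moment about centroid: J = 2[d³/12 + d(b/2)²] = 2[13³/12 + 13×2²] = 470.2 in³.
Direct shear f_v = P/L_w = 37.4 / 26 = 1.438 kip/in (vertical).
Torsion M = P·e = 37.4 × 13.5 = 504.9 kip·in.
Critical point at (x, y) = (2, 6.5) from centroid. f_tx = M·y/J = 6.98 kip/in; f_ty = M·x/J = 2.148 kip/in.
Resultant f_max = √[f_tx² + (f_v + f_ty)²] = √[6.98² + (1.438 + 2.148)²] = 7.848 kip/in.
Capacity per unit length: φr_n = 0.75 × 0.6 × 60 × (0.707 × 0.75) = 14.32 kip/in.
7.848 ≤ 14.32 → adequate.

f_max ≈ 7.85 kip/in; adequate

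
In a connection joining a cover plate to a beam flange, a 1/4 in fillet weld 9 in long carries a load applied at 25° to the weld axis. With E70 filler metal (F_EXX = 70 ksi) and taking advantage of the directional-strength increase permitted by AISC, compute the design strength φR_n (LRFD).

t_e = 0.707 × 0.25 = 0.1767 in; A_we = 0.1767 × 9 = 1.591 in².
Directional factor: 1.0 + 0.5 sin^1.5(25°) = 1.137.
F_nw = 0.6 × 70 × 1.137 = 47.77 ksi.
φR_n = 0.75 × 47.77 × 1.591 = 56.99 kips.

φR_n ≈ 57 kips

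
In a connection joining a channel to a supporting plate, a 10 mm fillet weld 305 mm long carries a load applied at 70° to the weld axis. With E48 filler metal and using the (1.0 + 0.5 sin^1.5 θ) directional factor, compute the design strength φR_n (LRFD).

φR_n ≈ 678 kN

E48XX → F_EXX = 480 MPa.
t_e = 0.707 × 10 = 7.07 mm; A_we = 7.07 × 305 = 2156 mm².
Directional factor: 1.0 + 0.5 sin^1.5(70°) = 1.455.
F_nw = 0.6 × 480 × 1.455 = 419.2 MPa.
φR_n = 0.75 × 419.2 × 2156 × 10⁻³ = 677.9 kN.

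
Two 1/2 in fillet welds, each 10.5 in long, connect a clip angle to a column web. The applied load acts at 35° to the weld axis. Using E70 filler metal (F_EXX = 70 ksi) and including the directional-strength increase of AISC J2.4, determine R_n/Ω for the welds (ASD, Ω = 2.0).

R_n/Ω ≈ 190 kip

t_e = 0.707 × 0.5 = 0.3535 in; A_we = 0.3535 × 21 = 7.423 in².
Directional factor: 1.0 + 0.5 sin^1.5(35°) = 1.217.
F_nw = 0.6 × 70 × 1.217 = 51.12 ksi.
R_n/Ω = (51.12 × 7.423) / 2.0 = 189.8 kip.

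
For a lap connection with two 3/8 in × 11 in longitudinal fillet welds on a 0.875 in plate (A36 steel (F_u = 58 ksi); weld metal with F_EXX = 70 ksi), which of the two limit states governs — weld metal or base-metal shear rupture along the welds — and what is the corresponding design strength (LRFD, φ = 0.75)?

t_e = 0.707 × 0.375 = 0.2651 in; L = 22 in.
Weld metal: φR_n = 0.75 × 0.6 × 70 × 0.2651 × 22 = 183.7 kip.
Base metal (shear rupture): φR_n = 0.75 × 0.6 × 58 × 0.875 × 22 = 502.4 kip.
Governing: weld metal.

φR_n ≈ 184 kip (weld metal governs)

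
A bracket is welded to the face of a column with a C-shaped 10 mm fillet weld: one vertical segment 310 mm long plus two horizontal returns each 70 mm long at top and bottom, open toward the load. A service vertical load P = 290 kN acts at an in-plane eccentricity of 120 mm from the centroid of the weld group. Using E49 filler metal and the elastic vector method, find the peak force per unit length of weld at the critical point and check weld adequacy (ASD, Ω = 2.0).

f_max ≈ 1330 N/mm; NOT adequate

E49XX → F_EXX = 490 MPa.
Total weld length L_w = 450 mm. Treat welds as unit-width lines.
Centroid: x̄ = 2×70×35 / 450 = 10.89 mm from the vertical weld.
Polar moment about centroid: J = I_x + I_y = [310³/12 + 2×70×155²] + [310×10.89² + 2(70³/12 + 70×24.11²)] = 6021000 mm³.
Direct shear f_v = P/L_w = 290×10³ / 450 = 644.4 N/mm (vertical).
Torsion M = P·e = 290×10³ × 120 = 34800000 N·mm.
Critical point at (x, y) = (59.11, 155) from centroid. f_tx = M·y/J = 895.8 N/mm; f_ty = M·x/J = 341.6 N/mm.
Resultant f_max = √[f_tx² + (f_v + f_ty)²] = √[895.8² + (644.4 + 341.6)²] = 1332 N/mm.
Capacity per unit length: r_n/Ω = (1/2.0) × 0.6 × 490 × (0.707 × 10) = 1039 N/mm.
1332 > 1039 → NOT adequate.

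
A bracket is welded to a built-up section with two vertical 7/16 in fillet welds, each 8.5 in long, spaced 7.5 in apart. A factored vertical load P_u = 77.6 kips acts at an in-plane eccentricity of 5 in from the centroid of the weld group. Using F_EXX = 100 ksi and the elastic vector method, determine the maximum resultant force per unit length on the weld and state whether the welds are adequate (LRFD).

Total weld length L_w = 17 in. Treat welds as unit-width lines.
Polar moment about centroid: J = 2[d³/12 + d(b/2)²] = 2[8.5³/12 + 8.5×3.75²] = 341.4 in³.
Direct shear f_v = P/L_w = 77.6 / 17 = 4.565 kip/in (vertical).
Torsion M = P·e = 77.6 × 5 = 388 kip·in.
Critical point at (x, y) = (3.75, 4.25) from centroid. f_tx = M·y/J = 4.83 kip/in; f_ty = M·x/J = 4.262 kip/in.
Resultant f_max = √[f_tx² + (f_v + f_ty)²] = √[4.83² + (4.565 + 4.262)²] = 10.06 kip/in.
Capacity per unit length: φr_n = 0.75 × 0.6 × 100 × (0.707 × 0.4375) = 13.92 kip/in.
10.06 ≤ 13.92 → adequate.

f_max ≈ 10.1 kip/in; adequate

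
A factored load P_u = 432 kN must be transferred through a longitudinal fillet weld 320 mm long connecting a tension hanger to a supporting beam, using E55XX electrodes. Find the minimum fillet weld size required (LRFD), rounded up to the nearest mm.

E55XX → F_EXX = 550 MPa.
Total weld length L = 320 mm.
Required throat t_e = P_u / (φ × 0.6 F_EXX × L) = 432 / (0.75 × 0.6 × 550 × 320 × 10⁻³) = 5.455 mm.
Required leg w = t_e / 0.707 = 7.715 mm → use 8 mm.

w = 8 mm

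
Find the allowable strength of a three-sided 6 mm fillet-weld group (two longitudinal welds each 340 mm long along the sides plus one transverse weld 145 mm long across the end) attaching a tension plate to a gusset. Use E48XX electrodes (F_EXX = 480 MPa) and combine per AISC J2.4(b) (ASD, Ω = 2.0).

t_e = 0.707 × 6 = 4.242 mm.
R_nwl = 0.6 × 480 × 4.242 × 680 × 10⁻³ = 830.8 kN (longitudinal, 2 welds).
R_nwt = 0.6 × 480 × 4.242 × 145 × 10⁻³ = 177.1 kN (transverse, base value).
(i) R_nwl + R_nwt = 1008 kN; (ii) 0.85 R_nwl + 1.5 R_nwt = 971.9 kN.
R_n = max = 1008 kN [governs: (i)]; R_n/Ω = 503.9 kN.

R_n/Ω ≈ 504 kN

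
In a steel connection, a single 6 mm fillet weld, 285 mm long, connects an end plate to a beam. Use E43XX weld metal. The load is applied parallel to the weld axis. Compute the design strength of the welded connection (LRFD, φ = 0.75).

φR_n ≈ 234 kN

E43XX → F_EXX = 430 MPa.
Effective throat t_e = 0.707 × 6 = 4.242 mm.
Total length L = 285 mm; A_we = 4.242 × 285 = 1209 mm².
F_nw = 0.6 F_EXX = 0.6 × 430 = 258 MPa.
φR_n = 0.75 × 258 × 1209 × 10⁻³ = 233.9 kN.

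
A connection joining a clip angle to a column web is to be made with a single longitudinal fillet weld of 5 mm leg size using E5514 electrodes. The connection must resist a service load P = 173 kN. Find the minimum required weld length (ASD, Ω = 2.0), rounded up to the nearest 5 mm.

E55XX → F_EXX = 550 MPa.
Throat t_e = 0.707 × 5 = 3.535 mm.
r_n/Ω = (0.6 × 550 × 3.535) / 2.0 = 583.3 N/mm = 0.5833 kN/mm.
L_req = P / (r_n/Ω) = 173 / 0.5833 = 296.6 mm total.
Round up → use L = 300 mm.

L = 300 mm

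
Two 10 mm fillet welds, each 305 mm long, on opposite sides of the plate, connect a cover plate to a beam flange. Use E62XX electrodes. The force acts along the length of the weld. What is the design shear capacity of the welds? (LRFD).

φR_n ≈ 1200 kN

E62XX → F_EXX = 620 MPa.
Effective throat t_e = 0.707 × 10 = 7.07 mm.
Total length L = 610 mm; A_we = 7.07 × 610 = 4313 mm².
F_nw = 0.6 F_EXX = 0.6 × 620 = 372 MPa.
φR_n = 0.75 × 372 × 4313 × 10⁻³ = 1203 kN.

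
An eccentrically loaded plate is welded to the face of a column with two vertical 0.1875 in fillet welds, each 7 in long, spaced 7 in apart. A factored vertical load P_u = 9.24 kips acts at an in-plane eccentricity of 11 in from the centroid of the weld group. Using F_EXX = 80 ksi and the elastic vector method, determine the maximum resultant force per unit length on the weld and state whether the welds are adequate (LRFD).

Total weld length L_w = 14 in. Treat welds as unit-width lines.
Polar moment about centroid: J = 2[d³/12 + d(b/2)²] = 2[7³/12 + 7×3.5²] = 228.7 in³.
Direct shear f_v = P/L_w = 9.24 / 14 = 0.66 kip/in (vertical).
Torsion M = P·e = 9.24 × 11 = 101.64 kip·in.
Critical point at (x, y) = (3.5, 3.5) from centroid. f_tx = M·y/J = 1.556 kip/in; f_ty = M·x/J = 1.556 kip/in.
Resultant f_max = √[f_tx² + (f_v + f_ty)²] = √[1.556² + (0.66 + 1.556)²] = 2.707 kip/in.
Capacity per unit length: φr_n = 0.75 × 0.6 × 80 × (0.707 × 0.1875) = 4.772 kip/in.
2.707 ≤ 4.772 → adequate.

f_max ≈ 2.71 kip/in; adequate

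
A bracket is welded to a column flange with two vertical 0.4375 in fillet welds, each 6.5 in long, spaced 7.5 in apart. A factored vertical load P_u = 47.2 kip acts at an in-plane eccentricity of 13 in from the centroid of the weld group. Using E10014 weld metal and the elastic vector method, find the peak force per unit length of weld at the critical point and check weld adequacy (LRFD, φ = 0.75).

E100XX → F_EXX = 100 ksi.
Total weld length L_w = 13 in. Treat welds as unit-width lines.
Polar moment about centroid: J = 2[d³/12 + d(b/2)²] = 2[6.5³/12 + 6.5×3.75²] = 228.6 in³.
Direct shear f_v = P/L_w = 47.2 / 13 = 3.631 kip/in (vertical).
Torsion M = P·e = 47.2 × 13 = 613.6 kip·in.
Critical point at (x, y) = (3.75, 3.25) from centroid. f_tx = M·y/J = 8.724 kip/in; f_ty = M·x/J = 10.07 kip/in.
Resultant f_max = √[f_tx² + (f_v + f_ty)²] = √[8.724² + (3.631 + 10.07)²] = 16.24 kip/in.
Capacity per unit length: φr_n = 0.75 × 0.6 × 100 × (0.707 × 0.4375) = 13.92 kip/in.
16.24 > 13.92 → NOT adequate.

f_max ≈ 16.2 kip/in; NOT adequate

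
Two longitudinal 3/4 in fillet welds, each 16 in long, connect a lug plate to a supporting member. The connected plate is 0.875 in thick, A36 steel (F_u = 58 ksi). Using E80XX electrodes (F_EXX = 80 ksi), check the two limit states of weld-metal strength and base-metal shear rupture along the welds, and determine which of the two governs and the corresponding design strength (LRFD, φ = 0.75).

φR_n ≈ 611 kip (weld metal governs)

t_e = 0.707 × 0.75 = 0.5302 in; L = 32 in.
Weld metal: φR_n = 0.75 × 0.6 × 80 × 0.5302 × 32 = 610.8 kip.
Base metal (shear rupture): φR_n = 0.75 × 0.6 × 58 × 0.875 × 32 = 730.8 kip.
Governing: weld metal.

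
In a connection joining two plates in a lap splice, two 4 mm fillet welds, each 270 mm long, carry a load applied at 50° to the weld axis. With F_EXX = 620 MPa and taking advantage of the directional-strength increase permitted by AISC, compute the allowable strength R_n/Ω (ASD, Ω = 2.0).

t_e = 0.707 × 4 = 2.828 mm; A_we = 2.828 × 540 = 1527 mm².
Directional factor: 1.0 + 0.5 sin^1.5(50°) = 1.335.
F_nw = 0.6 × 620 × 1.335 = 496.7 MPa.
R_n/Ω = (496.7 × 1527) / 2.0 × 10⁻³ = 379.3 kN.

R_n/Ω ≈ 379 kN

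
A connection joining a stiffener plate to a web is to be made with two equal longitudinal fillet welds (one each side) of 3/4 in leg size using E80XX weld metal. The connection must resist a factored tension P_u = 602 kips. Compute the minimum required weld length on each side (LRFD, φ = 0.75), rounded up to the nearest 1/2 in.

E80XX → F_EXX = 80 ksi.
Throat t_e = 0.707 × 0.75 = 0.5302 in.
φr_n = 0.75 × 0.6 × 80 × 0.5302 = 19.09 kips/in.
L_req = P_u / φr_n = 602 / 19.09 = 31.54 in total.
Per side: 31.54 / 2 = 15.77 in.
Round up → use L = 16 in on each side.

L = 16 in on each side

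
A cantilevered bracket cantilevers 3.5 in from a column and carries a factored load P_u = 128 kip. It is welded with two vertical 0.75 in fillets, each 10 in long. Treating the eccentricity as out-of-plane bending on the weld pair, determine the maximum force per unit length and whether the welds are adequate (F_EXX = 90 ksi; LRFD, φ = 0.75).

L_w = 2 × 10 = 20 in; section modulus (unit throat) S = 2 × L²/6 = 33.33 in².
Direct shear f_v = P/L_w = 128/20 = 6.4 kip/in.
Moment M = P × e = 128 × 3.5 = 448 kip·in; bending f_b = M/S = 13.44 kip/in.
f_max = √(f_v² + f_b²) = √(6.4² + 13.44²) = 14.89 kip/in.
φr_n = 0.75 × 0.6 × 90 × (0.707 × 0.75) = 21.48 kip/in → adequate.

f_max ≈ 14.9 kip/in; adequate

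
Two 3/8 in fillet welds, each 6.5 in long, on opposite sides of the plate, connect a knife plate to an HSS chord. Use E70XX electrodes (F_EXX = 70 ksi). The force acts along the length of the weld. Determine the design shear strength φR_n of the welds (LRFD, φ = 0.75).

Effective throat t_e = 0.707 × 0.375 = 0.2651 in.
Total length L = 13 in; A_we = 0.2651 × 13 = 3.447 in².
F_nw = 0.6 F_EXX = 0.6 × 70 = 42 ksi.
φR_n = 0.75 × 42 × 3.447 = 108.6 kip.

φR_n ≈ 109 kip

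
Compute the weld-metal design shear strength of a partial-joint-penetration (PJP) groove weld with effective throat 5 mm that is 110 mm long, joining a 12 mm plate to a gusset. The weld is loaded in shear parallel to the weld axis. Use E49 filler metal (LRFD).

E49XX → F_EXX = 490 MPa.
Effective throat (given) t_e = 5 mm.
A_we = 5 × 110 = 550 mm².
F_nw = 0.6 F_EXX = 294 MPa.
φR_n = 0.75 × 294 × 550 × 10⁻³ = 121.3 kN.

φR_n ≈ 121 kN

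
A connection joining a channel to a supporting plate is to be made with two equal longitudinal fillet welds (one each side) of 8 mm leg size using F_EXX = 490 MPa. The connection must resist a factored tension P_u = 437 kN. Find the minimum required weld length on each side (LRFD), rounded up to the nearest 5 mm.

L = 180 mm on each side

Throat t_e = 0.707 × 8 = 5.656 mm.
φr_n = 0.75 × 0.6 × 490 × 5.656 × 10⁻³ = 1.247 kN/mm.
L_req = P_u / φr_n = 437 / 1.247 = 350.4 mm total.
Per side: 350.4 / 2 = 175.2 mm.
Round up → use L = 180 mm on each side.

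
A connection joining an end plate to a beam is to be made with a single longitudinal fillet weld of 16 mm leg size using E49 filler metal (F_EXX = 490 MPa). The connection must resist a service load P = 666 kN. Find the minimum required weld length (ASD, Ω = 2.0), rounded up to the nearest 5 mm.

Throat t_e = 0.707 × 16 = 11.31 mm.
r_n/Ω = (0.6 × 490 × 11.31) / 2.0 = 1663 N/mm = 1.663 kN/mm.
L_req = P / (r_n/Ω) = 666 / 1.663 = 400.5 mm total.
Round up → use L = 405 mm.

L = 405 mm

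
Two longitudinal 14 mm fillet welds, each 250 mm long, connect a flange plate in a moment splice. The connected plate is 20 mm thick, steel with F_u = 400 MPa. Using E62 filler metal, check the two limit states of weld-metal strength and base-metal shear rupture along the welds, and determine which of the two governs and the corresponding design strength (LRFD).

E62XX → F_EXX = 620 MPa.
t_e = 0.707 × 14 = 9.898 mm; L = 500 mm.
Weld metal: φR_n = 0.75 × 0.6 × 620 × 9.898 × 500 × 10⁻³ = 1381 kN.
Base metal (shear rupture): φR_n = 0.75 × 0.6 × 400 × 20 × 500 × 10⁻³ = 1800 kN.
Governing: weld metal.

φR_n ≈ 1380 kN (weld metal governs)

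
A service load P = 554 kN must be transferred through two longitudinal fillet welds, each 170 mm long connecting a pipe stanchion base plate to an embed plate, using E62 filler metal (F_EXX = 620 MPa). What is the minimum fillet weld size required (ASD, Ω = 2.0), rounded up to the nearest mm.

Total weld length L = 340 mm.
Required throat t_e = P × Ω / (0.6 F_EXX × L) = 554 × 2.0 / (0.6 × 620 × 340 × 10⁻³) = 8.76 mm.
Required leg w = t_e / 0.707 = 12.39 mm → use 13 mm.

w = 13 mm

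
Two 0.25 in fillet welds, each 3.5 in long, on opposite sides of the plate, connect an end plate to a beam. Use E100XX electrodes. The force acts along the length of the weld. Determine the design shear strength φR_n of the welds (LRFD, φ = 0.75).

E100XX → F_EXX = 100 ksi.
Effective throat t_e = 0.707 × 0.25 = 0.1767 in.
Total length L = 7 in; A_we = 0.1767 × 7 = 1.237 in².
F_nw = 0.6 F_EXX = 0.6 × 100 = 60 ksi.
φR_n = 0.75 × 60 × 1.237 = 55.68 kips.

φR_n ≈ 55.7 kips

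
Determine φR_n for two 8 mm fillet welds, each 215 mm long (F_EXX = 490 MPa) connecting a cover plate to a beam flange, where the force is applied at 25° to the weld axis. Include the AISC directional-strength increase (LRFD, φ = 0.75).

t_e = 0.707 × 8 = 5.656 mm; A_we = 5.656 × 430 = 2432 mm².
Directional factor: 1.0 + 0.5 sin^1.5(25°) = 1.137.
F_nw = 0.6 × 490 × 1.137 = 334.4 MPa.
φR_n = 0.75 × 334.4 × 2432 × 10⁻³ = 609.9 kN.

φR_n ≈ 610 kN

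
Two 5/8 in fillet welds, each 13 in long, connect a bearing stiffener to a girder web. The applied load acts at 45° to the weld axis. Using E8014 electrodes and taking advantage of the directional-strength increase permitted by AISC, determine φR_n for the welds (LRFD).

φR_n ≈ 537 kip

E80XX → F_EXX = 80 ksi.
t_e = 0.707 × 0.625 = 0.4419 in; A_we = 0.4419 × 26 = 11.49 in².
Directional factor: 1.0 + 0.5 sin^1.5(45°) = 1.297.
F_nw = 0.6 × 80 × 1.297 = 62.27 ksi.
φR_n = 0.75 × 62.27 × 11.49 = 536.6 kip.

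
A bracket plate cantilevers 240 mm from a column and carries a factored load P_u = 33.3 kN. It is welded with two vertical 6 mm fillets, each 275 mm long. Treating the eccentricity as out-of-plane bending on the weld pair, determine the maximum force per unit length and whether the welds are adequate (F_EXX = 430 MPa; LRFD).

f_max ≈ 323 N/mm; adequate

L_w = 2 × 275 = 550 mm; section modulus (unit throat) S = 2 × L²/6 = 25210 mm².
Direct shear f_v = P/L_w = 33.3×10³/550 = 60.55 N/mm.
Moment M = P × e = 33.3×10³ × 240 = 7992000 N·mm; bending f_b = M/S = 317 N/mm.
f_max = √(f_v² + f_b²) = √(60.55² + 317²) = 322.8 N/mm.
φr_n = 0.75 × 0.6 × 430 × (0.707 × 6) = 820.8 N/mm → adequate.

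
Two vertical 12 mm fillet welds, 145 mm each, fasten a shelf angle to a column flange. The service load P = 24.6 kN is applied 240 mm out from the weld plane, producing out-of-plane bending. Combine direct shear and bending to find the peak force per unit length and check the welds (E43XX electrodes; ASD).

f_max ≈ 847 N/mm; adequate

E43XX → F_EXX = 430 MPa.
L_w = 2 × 145 = 290 mm; section modulus (unit throat) S = 2 × L²/6 = 7008 mm².
Direct shear f_v = P/L_w = 24.6×10³/290 = 84.83 N/mm.
Moment M = P × e = 24.6×10³ × 240 = 5904000 N·mm; bending f_b = M/S = 842.4 N/mm.
f_max = √(f_v² + f_b²) = √(84.83² + 842.4²) = 846.7 N/mm.
r_n/Ω = (1/2.0) × 0.6 × 430 × (0.707 × 12) = 1094 N/mm → adequate.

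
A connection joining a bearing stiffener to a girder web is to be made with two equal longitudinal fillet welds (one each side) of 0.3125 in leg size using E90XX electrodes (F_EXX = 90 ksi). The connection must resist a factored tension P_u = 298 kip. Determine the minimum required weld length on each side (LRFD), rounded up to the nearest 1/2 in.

L = 17 in on each side

Throat t_e = 0.707 × 0.3125 = 0.2209 in.
φr_n = 0.75 × 0.6 × 90 × 0.2209 = 8.948 kip/in.
L_req = P_u / φr_n = 298 / 8.948 = 33.3 in total.
Per side: 33.3 / 2 = 16.65 in.
Round up → use L = 17 in on each side.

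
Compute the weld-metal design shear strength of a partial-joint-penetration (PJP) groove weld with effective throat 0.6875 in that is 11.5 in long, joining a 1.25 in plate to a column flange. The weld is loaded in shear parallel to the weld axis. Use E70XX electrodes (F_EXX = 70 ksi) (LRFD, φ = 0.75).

φR_n ≈ 249 kip

Effective throat (given) t_e = 0.6875 in.
A_we = 0.6875 × 11.5 = 7.906 in².
F_nw = 0.6 F_EXX = 42 ksi.
φR_n = 0.75 × 42 × 7.906 = 249 kip.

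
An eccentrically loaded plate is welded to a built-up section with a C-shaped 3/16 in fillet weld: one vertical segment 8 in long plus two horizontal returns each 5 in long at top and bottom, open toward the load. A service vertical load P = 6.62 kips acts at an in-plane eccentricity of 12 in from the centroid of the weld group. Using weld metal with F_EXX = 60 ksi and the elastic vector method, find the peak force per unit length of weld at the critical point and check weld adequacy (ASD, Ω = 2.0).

Total weld length L_w = 18 in. Treat welds as unit-width lines.
Centroid: x̄ = 2×5×2.5 / 18 = 1.389 in from the vertical weld.
Polar moment about centroid: J = I_x + I_y = [8³/12 + 2×5×4²] + [8×1.389² + 2(5³/12 + 5×1.111²)] = 251.3 in³.
Direct shear f_v = P/L_w = 6.62 / 18 = 0.3678 kip/in (vertical).
Torsion M = P·e = 6.62 × 12 = 79.44 kip·in.
Critical point at (x, y) = (3.611, 4) from centroid. f_tx = M·y/J = 1.265 kip/in; f_ty = M·x/J = 1.142 kip/in.
Resultant f_max = √[f_tx² + (f_v + f_ty)²] = √[1.265² + (0.3678 + 1.142)²] = 1.969 kip/in.
Capacity per unit length: r_n/Ω = (1/2.0) × 0.6 × 60 × (0.707 × 0.1875) = 2.386 kip/in.
1.969 ≤ 2.386 → adequate.

f_max ≈ 1.97 kip/in; adequate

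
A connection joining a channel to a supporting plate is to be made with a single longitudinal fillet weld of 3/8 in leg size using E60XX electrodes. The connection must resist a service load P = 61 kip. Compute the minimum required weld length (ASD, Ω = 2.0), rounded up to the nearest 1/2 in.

E60XX → F_EXX = 60 ksi.
Throat t_e = 0.707 × 0.375 = 0.2651 in.
r_n/Ω = (0.6 × 60 × 0.2651) / 2.0 = 4.772 kip/in.
L_req = P / (r_n/Ω) = 61 / 4.772 = 12.78 in total.
Round up → use L = 13 in.

L = 13 in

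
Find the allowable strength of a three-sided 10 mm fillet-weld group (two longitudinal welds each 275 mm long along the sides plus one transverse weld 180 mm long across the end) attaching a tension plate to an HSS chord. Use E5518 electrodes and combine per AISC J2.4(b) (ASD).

E55XX → F_EXX = 550 MPa.
t_e = 0.707 × 10 = 7.07 mm.
R_nwl = 0.6 × 550 × 7.07 × 550 × 10⁻³ = 1283 kN (longitudinal, 2 welds).
R_nwt = 0.6 × 550 × 7.07 × 180 × 10⁻³ = 420 kN (transverse, base value).
(i) R_nwl + R_nwt = 1703 kN; (ii) 0.85 R_nwl + 1.5 R_nwt = 1721 kN.
R_n = max = 1721 kN [governs: (ii)]; R_n/Ω = 860.3 kN.

R_n/Ω ≈ 860 kN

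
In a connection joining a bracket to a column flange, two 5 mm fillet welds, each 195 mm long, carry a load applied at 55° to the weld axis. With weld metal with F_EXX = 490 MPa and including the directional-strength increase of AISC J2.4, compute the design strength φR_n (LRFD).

φR_n ≈ 417 kN

t_e = 0.707 × 5 = 3.535 mm; A_we = 3.535 × 390 = 1379 mm².
Directional factor: 1.0 + 0.5 sin^1.5(55°) = 1.371.
F_nw = 0.6 × 490 × 1.371 = 403 MPa.
φR_n = 0.75 × 403 × 1379 × 10⁻³ = 416.7 kN.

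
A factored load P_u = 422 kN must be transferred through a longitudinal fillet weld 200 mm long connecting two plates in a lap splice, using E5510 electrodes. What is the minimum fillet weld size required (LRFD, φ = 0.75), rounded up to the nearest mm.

E55XX → F_EXX = 550 MPa.
Total weld length L = 200 mm.
Required throat t_e = P_u / (φ × 0.6 F_EXX × L) = 422 / (0.75 × 0.6 × 550 × 200 × 10⁻³) = 8.525 mm.
Required leg w = t_e / 0.707 = 12.06 mm → use 13 mm.

w = 13 mm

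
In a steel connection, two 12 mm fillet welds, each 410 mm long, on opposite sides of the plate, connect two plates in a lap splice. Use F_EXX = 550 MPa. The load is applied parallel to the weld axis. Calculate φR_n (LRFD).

φR_n ≈ 1720 kN

Effective throat t_e = 0.707 × 12 = 8.484 mm.
Total length L = 820 mm; A_we = 8.484 × 820 = 6957 mm².
F_nw = 0.6 F_EXX = 0.6 × 550 = 330 MPa.
φR_n = 0.75 × 330 × 6957 × 10⁻³ = 1722 kN.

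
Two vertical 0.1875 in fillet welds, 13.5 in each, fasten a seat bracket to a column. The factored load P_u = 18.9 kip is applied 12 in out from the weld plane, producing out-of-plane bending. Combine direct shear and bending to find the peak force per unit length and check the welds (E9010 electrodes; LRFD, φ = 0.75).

E90XX → F_EXX = 90 ksi.
L_w = 2 × 13.5 = 27 in; section modulus (unit throat) S = 2 × L²/6 = 60.75 in².
Direct shear f_v = P/L_w = 18.9/27 = 0.7 kip/in.
Moment M = P × e = 18.9 × 12 = 226.8 kip·in; bending f_b = M/S = 3.733 kip/in.
f_max = √(f_v² + f_b²) = √(0.7² + 3.733²) = 3.798 kip/in.
φr_n = 0.75 × 0.6 × 90 × (0.707 × 0.1875) = 5.369 kip/in → adequate.

f_max ≈ 3.8 kip/in; adequate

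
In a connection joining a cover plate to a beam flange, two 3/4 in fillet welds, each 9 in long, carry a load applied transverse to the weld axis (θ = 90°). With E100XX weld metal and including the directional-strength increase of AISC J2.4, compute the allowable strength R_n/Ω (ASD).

R_n/Ω ≈ 430 kips

E100XX → F_EXX = 100 ksi.
t_e = 0.707 × 0.75 = 0.5302 in; A_we = 0.5302 × 18 = 9.544 in².
Directional factor: 1.0 + 0.5 sin^1.5(90°) = 1.5.
F_nw = 0.6 × 100 × 1.5 = 90 ksi.
R_n/Ω = (90 × 9.544) / 2.0 = 429.5 kips.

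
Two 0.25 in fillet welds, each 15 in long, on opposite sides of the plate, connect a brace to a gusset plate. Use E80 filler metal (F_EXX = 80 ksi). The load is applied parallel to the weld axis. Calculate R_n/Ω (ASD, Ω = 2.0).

Effective throat t_e = 0.707 × 0.25 = 0.1767 in.
Total length L = 30 in; A_we = 0.1767 × 30 = 5.302 in².
F_nw = 0.6 F_EXX = 0.6 × 80 = 48 ksi.
R_n = 48 × 5.302 = 254.5 kip; R_n/Ω = 254.5/2.0 = 127.3 kip.

R_n/Ω ≈ 127 kip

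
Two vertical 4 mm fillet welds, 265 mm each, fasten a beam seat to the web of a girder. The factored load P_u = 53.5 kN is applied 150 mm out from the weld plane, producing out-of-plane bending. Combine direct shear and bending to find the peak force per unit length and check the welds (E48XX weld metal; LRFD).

E48XX → F_EXX = 480 MPa.
L_w = 2 × 265 = 530 mm; section modulus (unit throat) S = 2 × L²/6 = 23410 mm².
Direct shear f_v = P/L_w = 53.5×10³/530 = 100.9 N/mm.
Moment M = P × e = 53.5×10³ × 150 = 8025000 N·mm; bending f_b = M/S = 342.8 N/mm.
f_max = √(f_v² + f_b²) = √(100.9² + 342.8²) = 357.4 N/mm.
φr_n = 0.75 × 0.6 × 480 × (0.707 × 4) = 610.8 N/mm → adequate.

f_max ≈ 357 N/mm; adequate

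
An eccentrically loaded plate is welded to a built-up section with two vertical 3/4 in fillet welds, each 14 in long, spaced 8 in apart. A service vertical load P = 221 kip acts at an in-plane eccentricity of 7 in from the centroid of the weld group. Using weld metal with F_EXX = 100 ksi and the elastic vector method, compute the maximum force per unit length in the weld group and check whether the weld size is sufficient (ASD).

f_max ≈ 19 kip/in; NOT adequate

Total weld length L_w = 28 in. Treat welds as unit-width lines.
Polar moment about centroid: J = 2[d³/12 + d(b/2)²] = 2[14³/12 + 14×4²] = 905.3 in³.
Direct shear f_v = P/L_w = 221 / 28 = 7.893 kip/in (vertical).
Torsion M = P·e = 221 × 7 = 1547 kip·in.
Critical point at (x, y) = (4, 7) from centroid. f_tx = M·y/J = 11.96 kip/in; f_ty = M·x/J = 6.835 kip/in.
Resultant f_max = √[f_tx² + (f_v + f_ty)²] = √[11.96² + (7.893 + 6.835)²] = 18.97 kip/in.
Capacity per unit length: r_n/Ω = (1/2.0) × 0.6 × 100 × (0.707 × 0.75) = 15.91 kip/in.
18.97 > 15.91 → NOT adequate.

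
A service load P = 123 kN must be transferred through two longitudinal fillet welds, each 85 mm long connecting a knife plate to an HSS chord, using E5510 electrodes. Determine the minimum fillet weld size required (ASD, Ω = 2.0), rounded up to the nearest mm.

E55XX → F_EXX = 550 MPa.
Total weld length L = 170 mm.
Required throat t_e = P × Ω / (0.6 F_EXX × L) = 123 × 2.0 / (0.6 × 550 × 170 × 10⁻³) = 4.385 mm.
Required leg w = t_e / 0.707 = 6.202 mm → use 7 mm.

w = 7 mm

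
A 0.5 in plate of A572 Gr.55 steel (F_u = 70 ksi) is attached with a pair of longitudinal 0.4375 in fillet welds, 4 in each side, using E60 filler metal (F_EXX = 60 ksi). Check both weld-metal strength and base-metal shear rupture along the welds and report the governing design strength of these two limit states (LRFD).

t_e = 0.707 × 0.4375 = 0.3093 in; L = 8 in.
Weld metal: φR_n = 0.75 × 0.6 × 60 × 0.3093 × 8 = 66.81 kip.
Base metal (shear rupture): φR_n = 0.75 × 0.6 × 70 × 0.5 × 8 = 126 kip.
Governing: weld metal.

φR_n ≈ 66.8 kip (weld metal governs)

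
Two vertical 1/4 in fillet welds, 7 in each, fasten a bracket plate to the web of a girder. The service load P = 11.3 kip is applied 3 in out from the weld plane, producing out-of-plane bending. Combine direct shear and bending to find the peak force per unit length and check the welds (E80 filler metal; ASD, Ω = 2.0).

E80XX → F_EXX = 80 ksi.
L_w = 2 × 7 = 14 in; section modulus (unit throat) S = 2 × L²/6 = 16.33 in².
Direct shear f_v = P/L_w = 11.3/14 = 0.8071 kip/in.
Moment M = P × e = 11.3 × 3 = 33.9 kip·in; bending f_b = M/S = 2.076 kip/in.
f_max = √(f_v² + f_b²) = √(0.8071² + 2.076²) = 2.227 kip/in.
r_n/Ω = (1/2.0) × 0.6 × 80 × (0.707 × 0.25) = 4.242 kip/in → adequate.

f_max ≈ 2.23 kip/in; adequate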